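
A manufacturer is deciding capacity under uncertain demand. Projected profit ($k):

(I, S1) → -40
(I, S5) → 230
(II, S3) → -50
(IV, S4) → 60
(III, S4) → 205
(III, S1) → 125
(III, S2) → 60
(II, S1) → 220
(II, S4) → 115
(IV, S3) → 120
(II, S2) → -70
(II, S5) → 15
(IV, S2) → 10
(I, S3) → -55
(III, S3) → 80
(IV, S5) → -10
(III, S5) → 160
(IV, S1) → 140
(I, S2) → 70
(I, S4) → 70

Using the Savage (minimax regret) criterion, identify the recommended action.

Column bests: S1=220, S2=70, S3=120, S4=205, S5=230.
I regrets: 260, 0, 175, 135, 0 → max 260
II regrets: 0, 140, 170, 90, 215 → max 215
III regrets: 95, 10, 40, 0, 70 → max 95
IV regrets: 80, 60, 0, 145, 240 → max 240
Smallest max regret = 95 → III.

III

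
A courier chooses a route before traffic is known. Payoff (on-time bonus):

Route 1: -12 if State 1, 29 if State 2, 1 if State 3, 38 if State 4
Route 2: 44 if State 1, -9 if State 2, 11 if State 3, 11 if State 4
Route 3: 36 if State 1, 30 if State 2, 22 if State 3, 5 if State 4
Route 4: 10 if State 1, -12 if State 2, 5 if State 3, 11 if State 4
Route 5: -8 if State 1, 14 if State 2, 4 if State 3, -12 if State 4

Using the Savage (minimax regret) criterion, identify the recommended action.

Column bests: State 1=44, State 2=30, State 3=22, State 4=38.
Route 1 regrets: 56, 1, 21, 0 → max 56
Route 2 regrets: 0, 39, 11, 27 → max 39
Route 3 regrets: 8, 0, 0, 33 → max 33
Route 4 regrets: 34, 42, 17, 27 → max 42
Route 5 regrets: 52, 16, 18, 50 → max 52
Smallest max regret = 33 → Route 3.

Route 3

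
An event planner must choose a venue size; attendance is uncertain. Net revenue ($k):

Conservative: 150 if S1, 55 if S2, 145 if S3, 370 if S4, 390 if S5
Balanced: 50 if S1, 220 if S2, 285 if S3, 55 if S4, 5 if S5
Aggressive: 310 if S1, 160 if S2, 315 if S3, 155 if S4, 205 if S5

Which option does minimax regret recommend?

Column bests: S1=310, S2=220, S3=315, S4=370, S5=390.
Conservative regrets: 160, 165, 170, 0, 0 → max 170
Balanced regrets: 260, 0, 30, 315, 385 → max 385
Aggressive regrets: 0, 60, 0, 215, 185 → max 215
Smallest max regret = 170 → Conservative.

Conservative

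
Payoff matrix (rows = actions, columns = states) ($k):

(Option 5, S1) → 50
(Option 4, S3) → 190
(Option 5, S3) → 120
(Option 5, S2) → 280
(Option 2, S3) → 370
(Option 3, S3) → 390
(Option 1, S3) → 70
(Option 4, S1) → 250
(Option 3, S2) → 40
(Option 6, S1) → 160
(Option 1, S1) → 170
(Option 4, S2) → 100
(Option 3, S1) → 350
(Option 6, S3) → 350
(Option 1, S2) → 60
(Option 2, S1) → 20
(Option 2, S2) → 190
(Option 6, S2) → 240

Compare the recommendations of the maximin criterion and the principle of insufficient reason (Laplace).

Row minima: Option 1=60, Option 2=20, Option 3=40, Option 4=100, Option 5=50, Option 6=160
Best worst-case = 160 → Option 6.
Row averages: Option 1=100, Option 2=580/3, Option 3=260, Option 4=180, Option 5=150, Option 6=250
Highest average = 260 → Option 3.

maximin → Option 6; laplace → Option 3 (disagree)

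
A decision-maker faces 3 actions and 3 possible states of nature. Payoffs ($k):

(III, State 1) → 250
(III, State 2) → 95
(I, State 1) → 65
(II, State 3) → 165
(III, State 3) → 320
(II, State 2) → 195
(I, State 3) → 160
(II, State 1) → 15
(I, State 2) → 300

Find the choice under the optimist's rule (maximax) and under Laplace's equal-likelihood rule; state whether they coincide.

Row maxima: I=300, II=195, III=320
Best best-case = 320 → III.
Row averages: I=175, II=125, III=665/3
Highest average = 665/3 → III.

maximax → III; laplace → III (agree)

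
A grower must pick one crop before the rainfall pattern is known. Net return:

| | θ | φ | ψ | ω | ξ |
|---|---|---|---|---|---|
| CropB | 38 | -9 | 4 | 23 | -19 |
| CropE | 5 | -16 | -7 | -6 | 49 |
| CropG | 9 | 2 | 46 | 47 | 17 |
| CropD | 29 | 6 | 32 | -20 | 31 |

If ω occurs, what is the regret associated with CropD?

67

Best payoff under ω is 47.
Regret = 47 − (-20) = 67.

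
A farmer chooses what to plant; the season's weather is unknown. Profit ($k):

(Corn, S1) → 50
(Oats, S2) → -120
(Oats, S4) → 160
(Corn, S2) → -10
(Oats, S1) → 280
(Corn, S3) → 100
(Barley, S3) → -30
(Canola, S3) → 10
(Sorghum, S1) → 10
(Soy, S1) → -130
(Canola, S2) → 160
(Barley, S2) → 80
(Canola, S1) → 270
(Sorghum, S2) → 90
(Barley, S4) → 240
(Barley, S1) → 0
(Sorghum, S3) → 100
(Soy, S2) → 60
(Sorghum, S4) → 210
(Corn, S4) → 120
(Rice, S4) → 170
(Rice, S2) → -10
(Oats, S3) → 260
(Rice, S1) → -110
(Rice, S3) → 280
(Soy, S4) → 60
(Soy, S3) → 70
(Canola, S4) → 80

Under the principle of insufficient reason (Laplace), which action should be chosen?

Row averages: Sorghum=102.5, Corn=65, Oats=145, Soy=15, Canola=130, Rice=82.5, Barley=72.5
Highest average = 145 → Oats.

Oats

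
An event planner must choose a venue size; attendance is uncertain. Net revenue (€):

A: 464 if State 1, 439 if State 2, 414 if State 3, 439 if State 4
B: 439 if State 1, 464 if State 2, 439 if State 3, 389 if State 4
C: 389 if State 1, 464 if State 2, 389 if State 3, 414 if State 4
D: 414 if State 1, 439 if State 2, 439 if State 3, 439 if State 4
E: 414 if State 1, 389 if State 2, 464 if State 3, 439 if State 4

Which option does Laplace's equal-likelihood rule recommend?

A

Row averages: A=439, B=432.75, C=414, D=432.75, E=426.5
Highest average = 439 → A.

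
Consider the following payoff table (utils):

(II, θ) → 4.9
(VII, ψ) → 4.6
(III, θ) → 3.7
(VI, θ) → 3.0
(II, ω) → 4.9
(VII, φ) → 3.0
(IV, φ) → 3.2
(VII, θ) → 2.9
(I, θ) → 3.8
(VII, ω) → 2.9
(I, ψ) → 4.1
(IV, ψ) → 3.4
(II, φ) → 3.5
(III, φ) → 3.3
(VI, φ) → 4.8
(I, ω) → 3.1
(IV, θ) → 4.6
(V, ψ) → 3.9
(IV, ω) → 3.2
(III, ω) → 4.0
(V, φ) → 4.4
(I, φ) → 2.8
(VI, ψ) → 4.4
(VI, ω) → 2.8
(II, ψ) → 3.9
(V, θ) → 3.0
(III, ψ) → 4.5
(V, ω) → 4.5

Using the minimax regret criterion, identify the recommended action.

Column bests: θ=4.9, φ=4.8, ψ=4.6, ω=4.9.
I regrets: 1.1, 2.0, 0.5, 1.8 → max 2.0
II regrets: 0.0, 1.3, 0.7, 0.0 → max 1.3
III regrets: 1.2, 1.5, 0.1, 0.9 → max 1.5
IV regrets: 0.3, 1.6, 1.2, 1.7 → max 1.7
V regrets: 1.9, 0.4, 0.7, 0.4 → max 1.9
VI regrets: 1.9, 0.0, 0.2, 2.1 → max 2.1
VII regrets: 2.0, 1.8, 0.0, 2.0 → max 2.0
Smallest max regret = 1.3 → II.

II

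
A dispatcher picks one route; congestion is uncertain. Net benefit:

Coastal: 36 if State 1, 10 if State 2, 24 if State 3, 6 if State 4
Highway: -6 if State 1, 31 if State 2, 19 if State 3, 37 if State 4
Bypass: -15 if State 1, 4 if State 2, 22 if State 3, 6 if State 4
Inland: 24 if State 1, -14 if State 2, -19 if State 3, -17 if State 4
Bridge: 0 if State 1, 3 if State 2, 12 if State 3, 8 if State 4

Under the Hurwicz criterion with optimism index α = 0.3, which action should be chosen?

Coastal

Coastal: 0.3·36 + 0.7·6 = 15
Highway: 0.3·37 + 0.7·(-6) = 6.9
Bypass: 0.3·22 + 0.7·(-15) = -3.9
Inland: 0.3·24 + 0.7·(-19) = -6.1
Bridge: 0.3·12 + 0.7·0 = 3.6
Highest Hurwicz score = 15 → Coastal.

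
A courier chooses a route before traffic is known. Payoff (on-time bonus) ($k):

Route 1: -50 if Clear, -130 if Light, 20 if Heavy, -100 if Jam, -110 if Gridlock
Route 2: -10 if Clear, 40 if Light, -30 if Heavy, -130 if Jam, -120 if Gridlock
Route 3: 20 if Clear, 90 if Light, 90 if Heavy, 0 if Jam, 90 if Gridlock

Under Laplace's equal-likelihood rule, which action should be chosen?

Row averages: Route 1=-74, Route 2=-50, Route 3=58
Highest average = 58 → Route 3.

Route 3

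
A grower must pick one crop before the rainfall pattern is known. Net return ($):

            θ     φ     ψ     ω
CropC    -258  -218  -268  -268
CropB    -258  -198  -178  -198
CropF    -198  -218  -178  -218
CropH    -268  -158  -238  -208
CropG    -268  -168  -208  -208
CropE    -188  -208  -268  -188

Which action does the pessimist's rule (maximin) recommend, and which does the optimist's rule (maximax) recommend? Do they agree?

maximin → CropF; maximax → CropH (disagree)

Row minima: CropC=-268, CropB=-258, CropF=-218, CropH=-268, CropG=-268, CropE=-268
Best worst-case = -218 → CropF.
Row maxima: CropC=-218, CropB=-178, CropF=-178, CropH=-158, CropG=-168, CropE=-188
Best best-case = -158 → CropH.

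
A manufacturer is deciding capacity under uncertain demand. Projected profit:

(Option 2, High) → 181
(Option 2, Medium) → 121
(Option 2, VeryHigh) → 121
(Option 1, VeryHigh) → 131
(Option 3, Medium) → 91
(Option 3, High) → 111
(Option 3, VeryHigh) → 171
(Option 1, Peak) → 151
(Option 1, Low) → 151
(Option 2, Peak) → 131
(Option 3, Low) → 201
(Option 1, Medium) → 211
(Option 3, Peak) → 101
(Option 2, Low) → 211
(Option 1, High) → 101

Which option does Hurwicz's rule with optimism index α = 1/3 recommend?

Option 1: 1/3·211 + 2/3·101 = 413/3
Option 2: 1/3·211 + 2/3·121 = 151
Option 3: 1/3·201 + 2/3·91 = 383/3
Highest Hurwicz score = 151 → Option 2.

Option 2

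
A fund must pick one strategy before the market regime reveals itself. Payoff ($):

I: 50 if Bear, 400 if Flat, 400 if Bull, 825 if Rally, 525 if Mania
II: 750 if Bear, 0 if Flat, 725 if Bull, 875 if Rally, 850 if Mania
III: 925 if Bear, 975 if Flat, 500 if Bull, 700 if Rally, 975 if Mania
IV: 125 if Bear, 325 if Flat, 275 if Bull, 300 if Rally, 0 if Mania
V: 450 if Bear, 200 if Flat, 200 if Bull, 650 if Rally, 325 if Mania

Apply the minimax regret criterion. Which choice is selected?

Column bests: Bear=925, Flat=975, Bull=725, Rally=875, Mania=975.
I regrets: 875, 575, 325, 50, 450 → max 875
II regrets: 175, 975, 0, 0, 125 → max 975
III regrets: 0, 0, 225, 175, 0 → max 225
IV regrets: 800, 650, 450, 575, 975 → max 975
V regrets: 475, 775, 525, 225, 650 → max 775
Smallest max regret = 225 → III.

III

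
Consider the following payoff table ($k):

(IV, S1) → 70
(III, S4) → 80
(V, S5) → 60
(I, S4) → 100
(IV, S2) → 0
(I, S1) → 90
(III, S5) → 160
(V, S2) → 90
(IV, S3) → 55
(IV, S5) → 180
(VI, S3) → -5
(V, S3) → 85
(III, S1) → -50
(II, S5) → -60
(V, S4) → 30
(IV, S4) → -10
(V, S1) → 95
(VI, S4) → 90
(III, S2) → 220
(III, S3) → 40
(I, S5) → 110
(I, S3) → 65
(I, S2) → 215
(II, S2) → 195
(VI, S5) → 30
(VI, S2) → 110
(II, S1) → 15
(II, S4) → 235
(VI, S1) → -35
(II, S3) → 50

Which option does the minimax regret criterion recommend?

Column bests: S1=95, S2=220, S3=85, S4=235, S5=180.
I regrets: 5, 5, 20, 135, 70 → max 135
II regrets: 80, 25, 35, 0, 240 → max 240
III regrets: 145, 0, 45, 155, 20 → max 155
IV regrets: 25, 220, 30, 245, 0 → max 245
V regrets: 0, 130, 0, 205, 120 → max 205
VI regrets: 130, 110, 90, 145, 150 → max 150
Smallest max regret = 135 → I.

I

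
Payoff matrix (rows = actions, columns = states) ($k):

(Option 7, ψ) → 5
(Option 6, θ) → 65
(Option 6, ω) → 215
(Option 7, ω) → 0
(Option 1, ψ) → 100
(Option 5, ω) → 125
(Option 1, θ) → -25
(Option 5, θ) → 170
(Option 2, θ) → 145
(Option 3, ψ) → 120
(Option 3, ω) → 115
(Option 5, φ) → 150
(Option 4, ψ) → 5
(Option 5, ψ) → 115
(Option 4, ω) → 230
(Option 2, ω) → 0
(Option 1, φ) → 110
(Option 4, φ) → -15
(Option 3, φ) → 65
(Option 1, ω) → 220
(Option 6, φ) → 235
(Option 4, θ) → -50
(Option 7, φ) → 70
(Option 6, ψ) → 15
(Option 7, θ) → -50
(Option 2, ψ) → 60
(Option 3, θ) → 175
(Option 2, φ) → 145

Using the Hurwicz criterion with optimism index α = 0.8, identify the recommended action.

Option 1: 0.8·220 + 0.2·(-25) = 171
Option 2: 0.8·145 + 0.2·0 = 116
Option 3: 0.8·175 + 0.2·65 = 153
Option 4: 0.8·230 + 0.2·(-50) = 174
Option 5: 0.8·170 + 0.2·115 = 159
Option 6: 0.8·235 + 0.2·15 = 191
Option 7: 0.8·70 + 0.2·(-50) = 46
Highest Hurwicz score = 191 → Option 6.

Option 6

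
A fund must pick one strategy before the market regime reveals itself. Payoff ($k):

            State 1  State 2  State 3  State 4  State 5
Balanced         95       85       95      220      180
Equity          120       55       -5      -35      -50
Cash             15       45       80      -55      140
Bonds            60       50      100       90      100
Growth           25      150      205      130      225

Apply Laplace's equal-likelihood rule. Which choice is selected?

Row averages: Balanced=135, Equity=17, Cash=45, Bonds=80, Growth=147
Highest average = 147 → Growth.

Growth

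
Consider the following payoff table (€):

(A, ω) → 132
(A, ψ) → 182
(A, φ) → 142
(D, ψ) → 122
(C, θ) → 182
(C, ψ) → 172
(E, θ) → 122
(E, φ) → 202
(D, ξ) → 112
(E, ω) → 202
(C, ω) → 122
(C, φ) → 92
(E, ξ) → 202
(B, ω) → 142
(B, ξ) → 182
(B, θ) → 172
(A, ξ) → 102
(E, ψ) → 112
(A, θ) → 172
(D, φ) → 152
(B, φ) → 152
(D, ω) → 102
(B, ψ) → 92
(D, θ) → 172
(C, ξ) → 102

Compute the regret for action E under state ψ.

70

Best payoff under ψ is 182.
Regret = 182 − 112 = 70.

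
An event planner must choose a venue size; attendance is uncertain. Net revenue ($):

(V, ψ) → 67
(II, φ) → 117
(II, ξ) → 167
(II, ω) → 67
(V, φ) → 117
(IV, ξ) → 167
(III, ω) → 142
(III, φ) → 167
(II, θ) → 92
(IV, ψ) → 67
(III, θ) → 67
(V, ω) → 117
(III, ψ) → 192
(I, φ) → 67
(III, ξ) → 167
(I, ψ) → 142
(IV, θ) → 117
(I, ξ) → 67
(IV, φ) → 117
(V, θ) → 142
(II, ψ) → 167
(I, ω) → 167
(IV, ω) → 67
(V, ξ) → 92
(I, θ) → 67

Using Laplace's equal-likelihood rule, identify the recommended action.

Row averages: I=102, II=122, III=147, IV=107, V=107
Highest average = 147 → III.

III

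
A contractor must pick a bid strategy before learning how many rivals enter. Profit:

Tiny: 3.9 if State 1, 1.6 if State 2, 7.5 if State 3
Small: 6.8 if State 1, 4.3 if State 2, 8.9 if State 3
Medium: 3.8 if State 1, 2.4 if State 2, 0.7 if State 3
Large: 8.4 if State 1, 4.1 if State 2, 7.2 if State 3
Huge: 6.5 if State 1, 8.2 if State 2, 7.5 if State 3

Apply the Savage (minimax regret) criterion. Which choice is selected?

Column bests: State 1=8.4, State 2=8.2, State 3=8.9.
Tiny regrets: 4.5, 6.6, 1.4 → max 6.6
Small regrets: 1.6, 3.9, 0.0 → max 3.9
Medium regrets: 4.6, 5.8, 8.2 → max 8.2
Large regrets: 0.0, 4.1, 1.7 → max 4.1
Huge regrets: 1.9, 0.0, 1.4 → max 1.9
Smallest max regret = 1.9 → Huge.

Huge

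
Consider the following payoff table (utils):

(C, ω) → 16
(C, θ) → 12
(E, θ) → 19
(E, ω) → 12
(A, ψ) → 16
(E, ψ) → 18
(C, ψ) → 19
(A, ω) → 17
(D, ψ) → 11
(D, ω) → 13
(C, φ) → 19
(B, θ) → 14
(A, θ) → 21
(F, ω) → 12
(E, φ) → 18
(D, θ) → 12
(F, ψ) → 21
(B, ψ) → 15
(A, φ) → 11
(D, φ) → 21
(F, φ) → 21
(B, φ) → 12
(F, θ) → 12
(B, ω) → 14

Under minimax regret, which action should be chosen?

Column bests: θ=21, φ=21, ψ=21, ω=17.
A regrets: 0, 10, 5, 0 → max 10
B regrets: 7, 9, 6, 3 → max 9
C regrets: 9, 2, 2, 1 → max 9
D regrets: 9, 0, 10, 4 → max 10
E regrets: 2, 3, 3, 5 → max 5
F regrets: 9, 0, 0, 5 → max 9
Smallest max regret = 5 → E.

E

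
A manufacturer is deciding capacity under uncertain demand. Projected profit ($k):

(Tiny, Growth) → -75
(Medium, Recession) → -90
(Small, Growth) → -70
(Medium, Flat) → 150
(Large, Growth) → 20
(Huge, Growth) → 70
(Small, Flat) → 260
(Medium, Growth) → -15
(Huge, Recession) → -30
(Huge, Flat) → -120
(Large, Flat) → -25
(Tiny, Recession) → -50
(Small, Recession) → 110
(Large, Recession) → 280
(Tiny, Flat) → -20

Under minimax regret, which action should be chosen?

Column bests: Recession=280, Flat=260, Growth=70.
Tiny regrets: 330, 280, 145 → max 330
Small regrets: 170, 0, 140 → max 170
Medium regrets: 370, 110, 85 → max 370
Large regrets: 0, 285, 50 → max 285
Huge regrets: 310, 380, 0 → max 380
Smallest max regret = 170 → Small.

Small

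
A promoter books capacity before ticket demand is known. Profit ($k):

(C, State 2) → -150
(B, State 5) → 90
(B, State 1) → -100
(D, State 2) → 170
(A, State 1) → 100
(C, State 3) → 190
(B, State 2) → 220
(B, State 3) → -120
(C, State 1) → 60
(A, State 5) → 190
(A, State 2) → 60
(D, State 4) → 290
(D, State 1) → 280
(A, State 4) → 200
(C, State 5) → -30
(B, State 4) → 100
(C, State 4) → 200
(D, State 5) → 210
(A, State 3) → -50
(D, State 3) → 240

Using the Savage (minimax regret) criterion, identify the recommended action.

Column bests: State 1=280, State 2=220, State 3=240, State 4=290, State 5=210.
A regrets: 180, 160, 290, 90, 20 → max 290
B regrets: 380, 0, 360, 190, 120 → max 380
C regrets: 220, 370, 50, 90, 240 → max 370
D regrets: 0, 50, 0, 0, 0 → max 50
Smallest max regret = 50 → D.

D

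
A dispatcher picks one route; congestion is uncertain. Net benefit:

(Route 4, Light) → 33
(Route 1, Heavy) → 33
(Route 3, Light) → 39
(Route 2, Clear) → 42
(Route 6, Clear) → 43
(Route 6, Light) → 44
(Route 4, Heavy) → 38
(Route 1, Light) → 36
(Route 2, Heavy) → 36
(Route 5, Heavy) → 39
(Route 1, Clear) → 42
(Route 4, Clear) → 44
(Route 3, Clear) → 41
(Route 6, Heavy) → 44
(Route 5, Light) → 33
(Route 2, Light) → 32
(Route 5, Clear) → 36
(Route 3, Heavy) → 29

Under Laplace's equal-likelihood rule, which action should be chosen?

Row averages: Route 1=37, Route 2=110/3, Route 3=109/3, Route 4=115/3, Route 5=36, Route 6=131/3
Highest average = 131/3 → Route 6.

Route 6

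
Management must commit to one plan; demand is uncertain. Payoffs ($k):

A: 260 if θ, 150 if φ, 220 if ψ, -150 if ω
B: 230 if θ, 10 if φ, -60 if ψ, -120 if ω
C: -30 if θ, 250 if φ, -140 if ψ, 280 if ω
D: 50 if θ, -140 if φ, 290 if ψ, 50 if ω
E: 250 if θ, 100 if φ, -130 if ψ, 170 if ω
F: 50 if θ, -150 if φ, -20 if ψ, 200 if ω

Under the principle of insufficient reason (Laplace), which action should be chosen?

Row averages: A=120, B=15, C=90, D=62.5, E=97.5, F=20
Highest average = 120 → A.

A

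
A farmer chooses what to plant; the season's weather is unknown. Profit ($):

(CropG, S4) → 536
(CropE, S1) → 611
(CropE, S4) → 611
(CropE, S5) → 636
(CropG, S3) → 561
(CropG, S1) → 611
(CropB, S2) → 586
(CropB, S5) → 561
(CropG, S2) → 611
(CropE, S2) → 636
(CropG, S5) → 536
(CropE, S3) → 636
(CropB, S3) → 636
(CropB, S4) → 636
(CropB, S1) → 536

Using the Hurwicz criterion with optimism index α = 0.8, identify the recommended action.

CropE

CropG: 0.8·611 + 0.2·536 = 596
CropE: 0.8·636 + 0.2·611 = 631
CropB: 0.8·636 + 0.2·536 = 616
Highest Hurwicz score = 631 → CropE.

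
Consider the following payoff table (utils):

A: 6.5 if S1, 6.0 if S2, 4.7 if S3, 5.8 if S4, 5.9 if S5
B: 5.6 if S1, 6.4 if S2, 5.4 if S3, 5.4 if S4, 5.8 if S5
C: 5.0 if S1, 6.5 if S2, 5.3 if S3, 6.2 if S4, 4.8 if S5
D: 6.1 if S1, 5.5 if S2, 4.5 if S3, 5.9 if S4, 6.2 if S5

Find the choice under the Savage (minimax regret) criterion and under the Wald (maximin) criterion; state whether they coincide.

Column bests: S1=6.5, S2=6.5, S3=5.4, S4=6.2, S5=6.2.
A regrets: 0.0, 0.5, 0.7, 0.4, 0.3 → max 0.7
B regrets: 0.9, 0.1, 0.0, 0.8, 0.4 → max 0.9
C regrets: 1.5, 0.0, 0.1, 0.0, 1.4 → max 1.5
D regrets: 0.4, 1.0, 0.9, 0.3, 0.0 → max 1.0
Smallest max regret = 0.7 → A.
Row minima: A=4.7, B=5.4, C=4.8, D=4.5
Best worst-case = 5.4 → B.

minimax regret → A; maximin → B (disagree)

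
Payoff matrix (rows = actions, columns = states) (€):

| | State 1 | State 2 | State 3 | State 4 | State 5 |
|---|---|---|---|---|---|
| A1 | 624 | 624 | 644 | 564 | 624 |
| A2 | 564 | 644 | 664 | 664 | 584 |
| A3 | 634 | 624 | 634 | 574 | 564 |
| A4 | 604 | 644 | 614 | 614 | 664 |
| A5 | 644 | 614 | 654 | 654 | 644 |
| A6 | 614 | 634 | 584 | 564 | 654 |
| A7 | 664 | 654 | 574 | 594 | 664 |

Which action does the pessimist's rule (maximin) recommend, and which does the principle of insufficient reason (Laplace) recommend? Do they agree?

maximin → A5; laplace → A5 (agree)

Row minima: A1=564, A2=564, A3=564, A4=604, A5=614, A6=564, A7=574
Best worst-case = 614 → A5.
Row averages: A1=616, A2=624, A3=606, A4=628, A5=642, A6=610, A7=630
Highest average = 642 → A5.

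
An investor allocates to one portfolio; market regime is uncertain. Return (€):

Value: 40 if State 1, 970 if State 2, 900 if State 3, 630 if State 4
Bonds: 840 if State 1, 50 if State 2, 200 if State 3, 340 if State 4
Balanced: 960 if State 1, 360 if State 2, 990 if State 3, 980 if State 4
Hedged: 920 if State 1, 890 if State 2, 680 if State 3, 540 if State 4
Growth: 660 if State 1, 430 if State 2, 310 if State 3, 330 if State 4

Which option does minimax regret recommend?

Column bests: State 1=960, State 2=970, State 3=990, State 4=980.
Value regrets: 920, 0, 90, 350 → max 920
Bonds regrets: 120, 920, 790, 640 → max 920
Balanced regrets: 0, 610, 0, 0 → max 610
Hedged regrets: 40, 80, 310, 440 → max 440
Growth regrets: 300, 540, 680, 650 → max 680
Smallest max regret = 440 → Hedged.

Hedged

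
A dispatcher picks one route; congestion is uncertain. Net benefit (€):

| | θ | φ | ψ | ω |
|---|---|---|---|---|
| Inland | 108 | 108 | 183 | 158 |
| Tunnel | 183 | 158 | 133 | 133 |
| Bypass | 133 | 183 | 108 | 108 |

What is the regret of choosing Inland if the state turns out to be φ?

Best payoff under φ is 183.
Regret = 183 − 108 = 75.

75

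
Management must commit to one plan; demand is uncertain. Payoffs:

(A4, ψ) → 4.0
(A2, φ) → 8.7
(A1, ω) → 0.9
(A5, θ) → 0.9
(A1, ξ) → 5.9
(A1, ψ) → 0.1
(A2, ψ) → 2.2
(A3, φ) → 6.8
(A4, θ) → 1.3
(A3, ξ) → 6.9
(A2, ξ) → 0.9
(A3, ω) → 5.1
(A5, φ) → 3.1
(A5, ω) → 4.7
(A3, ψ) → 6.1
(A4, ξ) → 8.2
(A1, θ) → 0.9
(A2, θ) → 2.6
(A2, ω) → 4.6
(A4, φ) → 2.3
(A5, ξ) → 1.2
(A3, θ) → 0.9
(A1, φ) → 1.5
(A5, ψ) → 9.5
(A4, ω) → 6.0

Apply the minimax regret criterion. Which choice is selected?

Column bests: θ=2.6, φ=8.7, ψ=9.5, ω=6.0, ξ=8.2.
A1 regrets: 1.7, 7.2, 9.4, 5.1, 2.3 → max 9.4
A2 regrets: 0.0, 0.0, 7.3, 1.4, 7.3 → max 7.3
A3 regrets: 1.7, 1.9, 3.4, 0.9, 1.3 → max 3.4
A4 regrets: 1.3, 6.4, 5.5, 0.0, 0.0 → max 6.4
A5 regrets: 1.7, 5.6, 0.0, 1.3, 7.0 → max 7.0
Smallest max regret = 3.4 → A3.

A3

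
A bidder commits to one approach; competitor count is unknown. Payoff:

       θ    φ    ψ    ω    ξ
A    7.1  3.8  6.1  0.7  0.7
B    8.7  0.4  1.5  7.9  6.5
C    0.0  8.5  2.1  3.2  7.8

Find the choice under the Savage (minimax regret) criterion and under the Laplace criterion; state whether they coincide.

minimax regret → A; laplace → B (disagree)

Column bests: θ=8.7, φ=8.5, ψ=6.1, ω=7.9, ξ=7.8.
A regrets: 1.6, 4.7, 0.0, 7.2, 7.1 → max 7.2
B regrets: 0.0, 8.1, 4.6, 0.0, 1.3 → max 8.1
C regrets: 8.7, 0.0, 4.0, 4.7, 0.0 → max 8.7
Smallest max regret = 7.2 → A.
Row averages: A=3.68, B=5, C=4.32
Highest average = 5 → B.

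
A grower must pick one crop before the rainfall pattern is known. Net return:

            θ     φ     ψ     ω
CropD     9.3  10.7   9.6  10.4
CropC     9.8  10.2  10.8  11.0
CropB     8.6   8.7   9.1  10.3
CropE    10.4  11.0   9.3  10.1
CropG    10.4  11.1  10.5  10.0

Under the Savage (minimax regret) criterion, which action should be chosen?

Column bests: θ=10.4, φ=11.1, ψ=10.8, ω=11.0.
CropD regrets: 1.1, 0.4, 1.2, 0.6 → max 1.2
CropC regrets: 0.6, 0.9, 0.0, 0.0 → max 0.9
CropB regrets: 1.8, 2.4, 1.7, 0.7 → max 2.4
CropE regrets: 0.0, 0.1, 1.5, 0.9 → max 1.5
CropG regrets: 0.0, 0.0, 0.3, 1.0 → max 1.0
Smallest max regret = 0.9 → CropC.

CropC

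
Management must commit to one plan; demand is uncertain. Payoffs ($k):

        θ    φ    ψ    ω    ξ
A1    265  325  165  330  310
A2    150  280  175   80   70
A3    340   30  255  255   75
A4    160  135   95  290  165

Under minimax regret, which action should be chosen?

Column bests: θ=340, φ=325, ψ=255, ω=330, ξ=310.
A1 regrets: 75, 0, 90, 0, 0 → max 90
A2 regrets: 190, 45, 80, 250, 240 → max 250
A3 regrets: 0, 295, 0, 75, 235 → max 295
A4 regrets: 180, 190, 160, 40, 145 → max 190
Smallest max regret = 90 → A1.

A1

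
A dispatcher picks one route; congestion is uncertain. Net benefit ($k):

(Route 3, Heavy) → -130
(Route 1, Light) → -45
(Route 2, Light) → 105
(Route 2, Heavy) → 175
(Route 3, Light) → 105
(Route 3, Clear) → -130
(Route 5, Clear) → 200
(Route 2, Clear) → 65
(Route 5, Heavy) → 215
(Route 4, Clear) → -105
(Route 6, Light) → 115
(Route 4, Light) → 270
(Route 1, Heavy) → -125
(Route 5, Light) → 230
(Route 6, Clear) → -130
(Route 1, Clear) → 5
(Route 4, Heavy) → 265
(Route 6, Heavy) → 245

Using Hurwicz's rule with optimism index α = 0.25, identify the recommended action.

Route 5

Route 1: 0.25·5 + 0.75·(-125) = -92.5
Route 2: 0.25·175 + 0.75·65 = 92.5
Route 3: 0.25·105 + 0.75·(-130) = -71.25
Route 4: 0.25·270 + 0.75·(-105) = -11.25
Route 5: 0.25·230 + 0.75·200 = 207.5
Route 6: 0.25·245 + 0.75·(-130) = -36.25
Highest Hurwicz score = 207.5 → Route 5.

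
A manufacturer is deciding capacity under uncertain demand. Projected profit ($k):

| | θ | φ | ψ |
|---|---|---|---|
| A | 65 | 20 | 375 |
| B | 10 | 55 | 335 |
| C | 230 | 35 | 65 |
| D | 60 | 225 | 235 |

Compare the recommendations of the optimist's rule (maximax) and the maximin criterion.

Row maxima: A=375, B=335, C=230, D=235
Best best-case = 375 → A.
Row minima: A=20, B=10, C=35, D=60
Best worst-case = 60 → D.

maximax → A; maximin → D (disagree)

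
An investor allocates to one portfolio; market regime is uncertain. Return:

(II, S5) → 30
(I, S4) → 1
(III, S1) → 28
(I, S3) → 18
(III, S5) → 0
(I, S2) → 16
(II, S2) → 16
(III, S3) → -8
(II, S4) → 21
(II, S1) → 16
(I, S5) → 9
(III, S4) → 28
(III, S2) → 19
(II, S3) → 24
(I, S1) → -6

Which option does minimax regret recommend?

Column bests: S1=28, S2=19, S3=24, S4=28, S5=30.
I regrets: 34, 3, 6, 27, 21 → max 34
II regrets: 12, 3, 0, 7, 0 → max 12
III regrets: 0, 0, 32, 0, 30 → max 32
Smallest max regret = 12 → II.

II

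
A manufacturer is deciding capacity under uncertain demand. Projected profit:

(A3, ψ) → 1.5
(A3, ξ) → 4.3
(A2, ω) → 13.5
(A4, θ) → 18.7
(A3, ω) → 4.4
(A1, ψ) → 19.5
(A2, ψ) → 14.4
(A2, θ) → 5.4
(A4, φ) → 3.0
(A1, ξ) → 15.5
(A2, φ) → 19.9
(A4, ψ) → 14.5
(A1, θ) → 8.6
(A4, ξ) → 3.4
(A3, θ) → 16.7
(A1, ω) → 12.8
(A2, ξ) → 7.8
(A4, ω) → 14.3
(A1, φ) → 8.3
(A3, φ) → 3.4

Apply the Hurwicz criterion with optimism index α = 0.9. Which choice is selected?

A1: 0.9·19.5 + 0.1·8.3 = 18.38
A2: 0.9·19.9 + 0.1·5.4 = 18.45
A3: 0.9·16.7 + 0.1·1.5 = 15.18
A4: 0.9·18.7 + 0.1·3.0 = 17.13
Highest Hurwicz score = 18.45 → A2.

A2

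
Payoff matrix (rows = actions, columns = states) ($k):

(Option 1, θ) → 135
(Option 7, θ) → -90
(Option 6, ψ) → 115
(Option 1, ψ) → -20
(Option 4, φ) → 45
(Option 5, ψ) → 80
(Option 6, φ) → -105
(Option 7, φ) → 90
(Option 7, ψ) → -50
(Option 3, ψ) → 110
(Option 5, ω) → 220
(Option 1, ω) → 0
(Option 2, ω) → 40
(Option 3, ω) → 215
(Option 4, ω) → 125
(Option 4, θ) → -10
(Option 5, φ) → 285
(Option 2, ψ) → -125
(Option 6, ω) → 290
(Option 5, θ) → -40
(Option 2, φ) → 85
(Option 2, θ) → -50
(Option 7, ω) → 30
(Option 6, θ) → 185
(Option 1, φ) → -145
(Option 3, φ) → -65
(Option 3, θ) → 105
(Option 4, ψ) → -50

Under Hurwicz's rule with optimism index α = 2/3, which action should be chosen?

Option 5

Option 1: 2/3·135 + 1/3·(-145) = 125/3
Option 2: 2/3·85 + 1/3·(-125) = 15
Option 3: 2/3·215 + 1/3·(-65) = 365/3
Option 4: 2/3·125 + 1/3·(-50) = 200/3
Option 5: 2/3·285 + 1/3·(-40) = 530/3
Option 6: 2/3·290 + 1/3·(-105) = 475/3
Option 7: 2/3·90 + 1/3·(-90) = 30
Highest Hurwicz score = 530/3 → Option 5.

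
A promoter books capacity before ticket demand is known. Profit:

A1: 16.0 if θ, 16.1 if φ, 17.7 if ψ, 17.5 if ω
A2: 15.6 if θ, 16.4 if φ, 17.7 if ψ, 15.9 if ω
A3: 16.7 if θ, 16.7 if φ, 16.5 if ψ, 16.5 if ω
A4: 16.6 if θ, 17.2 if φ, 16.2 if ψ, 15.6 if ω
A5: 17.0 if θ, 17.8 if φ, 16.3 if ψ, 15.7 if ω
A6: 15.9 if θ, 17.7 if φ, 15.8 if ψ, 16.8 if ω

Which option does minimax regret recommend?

Column bests: θ=17.0, φ=17.8, ψ=17.7, ω=17.5.
A1 regrets: 1.0, 1.7, 0.0, 0.0 → max 1.7
A2 regrets: 1.4, 1.4, 0.0, 1.6 → max 1.6
A3 regrets: 0.3, 1.1, 1.2, 1.0 → max 1.2
A4 regrets: 0.4, 0.6, 1.5, 1.9 → max 1.9
A5 regrets: 0.0, 0.0, 1.4, 1.8 → max 1.8
A6 regrets: 1.1, 0.1, 1.9, 0.7 → max 1.9
Smallest max regret = 1.2 → A3.

A3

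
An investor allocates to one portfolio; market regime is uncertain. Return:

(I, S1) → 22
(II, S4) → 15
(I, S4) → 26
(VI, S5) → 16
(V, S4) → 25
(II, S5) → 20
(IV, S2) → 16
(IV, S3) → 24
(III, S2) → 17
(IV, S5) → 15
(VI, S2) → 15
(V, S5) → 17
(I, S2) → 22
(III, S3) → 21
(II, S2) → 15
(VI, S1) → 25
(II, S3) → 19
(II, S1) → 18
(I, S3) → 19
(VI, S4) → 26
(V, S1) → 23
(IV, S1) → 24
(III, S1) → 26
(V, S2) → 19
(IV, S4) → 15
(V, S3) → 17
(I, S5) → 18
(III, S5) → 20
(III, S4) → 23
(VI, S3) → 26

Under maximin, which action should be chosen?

Row minima: I=18, II=15, III=17, IV=15, V=17, VI=15
Best worst-case = 18 → I.

I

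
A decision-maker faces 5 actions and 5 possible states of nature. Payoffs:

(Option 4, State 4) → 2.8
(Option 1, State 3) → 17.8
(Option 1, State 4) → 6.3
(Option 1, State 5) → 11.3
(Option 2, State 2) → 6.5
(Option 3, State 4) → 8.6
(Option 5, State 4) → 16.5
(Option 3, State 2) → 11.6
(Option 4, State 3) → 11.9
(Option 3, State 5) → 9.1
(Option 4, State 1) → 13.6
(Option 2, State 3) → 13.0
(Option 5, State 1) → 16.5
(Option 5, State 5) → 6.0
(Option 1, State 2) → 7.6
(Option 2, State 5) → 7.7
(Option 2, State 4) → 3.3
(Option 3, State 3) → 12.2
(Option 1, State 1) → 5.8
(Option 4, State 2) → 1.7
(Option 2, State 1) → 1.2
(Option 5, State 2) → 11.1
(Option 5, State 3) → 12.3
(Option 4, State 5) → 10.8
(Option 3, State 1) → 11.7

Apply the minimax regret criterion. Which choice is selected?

Option 5

Column bests: State 1=16.5, State 2=11.6, State 3=17.8, State 4=16.5, State 5=11.3.
Option 1 regrets: 10.7, 4.0, 0.0, 10.2, 0.0 → max 10.7
Option 2 regrets: 15.3, 5.1, 4.8, 13.2, 3.6 → max 15.3
Option 3 regrets: 4.8, 0.0, 5.6, 7.9, 2.2 → max 7.9
Option 4 regrets: 2.9, 9.9, 5.9, 13.7, 0.5 → max 13.7
Option 5 regrets: 0.0, 0.5, 5.5, 0.0, 5.3 → max 5.5
Smallest max regret = 5.5 → Option 5.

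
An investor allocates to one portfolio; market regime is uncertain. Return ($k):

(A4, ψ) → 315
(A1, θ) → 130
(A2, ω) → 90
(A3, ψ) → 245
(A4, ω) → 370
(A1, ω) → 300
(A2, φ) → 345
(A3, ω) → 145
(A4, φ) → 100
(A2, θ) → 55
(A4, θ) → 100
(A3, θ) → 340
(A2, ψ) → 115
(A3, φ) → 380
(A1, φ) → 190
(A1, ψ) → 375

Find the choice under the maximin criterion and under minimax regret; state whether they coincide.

maximin → A3; minimax regret → A1 (disagree)

Row minima: A1=130, A2=55, A3=145, A4=100
Best worst-case = 145 → A3.
Column bests: θ=340, φ=380, ψ=375, ω=370.
A1 regrets: 210, 190, 0, 70 → max 210
A2 regrets: 285, 35, 260, 280 → max 285
A3 regrets: 0, 0, 130, 225 → max 225
A4 regrets: 240, 280, 60, 0 → max 280
Smallest max regret = 210 → A1.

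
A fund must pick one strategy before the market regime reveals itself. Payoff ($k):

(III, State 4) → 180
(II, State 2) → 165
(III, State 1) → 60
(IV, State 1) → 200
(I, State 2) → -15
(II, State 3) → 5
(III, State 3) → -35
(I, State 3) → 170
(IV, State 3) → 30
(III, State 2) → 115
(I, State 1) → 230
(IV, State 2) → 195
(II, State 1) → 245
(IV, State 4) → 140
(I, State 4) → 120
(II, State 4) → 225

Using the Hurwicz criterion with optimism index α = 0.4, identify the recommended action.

II

I: 0.4·230 + 0.6·(-15) = 83
II: 0.4·245 + 0.6·5 = 101
III: 0.4·180 + 0.6·(-35) = 51
IV: 0.4·200 + 0.6·30 = 98
Highest Hurwicz score = 101 → II.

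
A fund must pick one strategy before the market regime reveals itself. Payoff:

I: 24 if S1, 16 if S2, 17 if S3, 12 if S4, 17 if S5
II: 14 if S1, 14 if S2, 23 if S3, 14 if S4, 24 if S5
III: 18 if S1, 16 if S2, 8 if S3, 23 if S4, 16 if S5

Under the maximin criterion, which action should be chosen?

Row minima: I=12, II=14, III=8
Best worst-case = 14 → II.

II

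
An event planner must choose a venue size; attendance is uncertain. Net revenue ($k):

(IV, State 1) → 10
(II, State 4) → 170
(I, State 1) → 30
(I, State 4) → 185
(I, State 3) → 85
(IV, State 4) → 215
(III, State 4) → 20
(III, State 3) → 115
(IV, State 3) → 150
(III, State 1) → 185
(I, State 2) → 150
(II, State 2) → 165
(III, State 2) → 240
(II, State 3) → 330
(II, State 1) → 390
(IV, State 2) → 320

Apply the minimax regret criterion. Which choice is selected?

Column bests: State 1=390, State 2=320, State 3=330, State 4=215.
I regrets: 360, 170, 245, 30 → max 360
II regrets: 0, 155, 0, 45 → max 155
III regrets: 205, 80, 215, 195 → max 215
IV regrets: 380, 0, 180, 0 → max 380
Smallest max regret = 155 → II.

II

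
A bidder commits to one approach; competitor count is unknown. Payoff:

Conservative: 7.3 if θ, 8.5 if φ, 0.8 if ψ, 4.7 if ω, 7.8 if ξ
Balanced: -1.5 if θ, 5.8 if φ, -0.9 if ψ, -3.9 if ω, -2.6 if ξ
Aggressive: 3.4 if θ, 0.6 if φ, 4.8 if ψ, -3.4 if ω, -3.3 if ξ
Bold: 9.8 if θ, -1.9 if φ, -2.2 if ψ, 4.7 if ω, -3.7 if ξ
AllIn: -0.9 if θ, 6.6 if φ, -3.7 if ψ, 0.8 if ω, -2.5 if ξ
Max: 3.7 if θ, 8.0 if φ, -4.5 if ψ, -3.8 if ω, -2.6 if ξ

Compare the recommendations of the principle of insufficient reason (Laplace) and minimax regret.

Row averages: Conservative=5.82, Balanced=-0.62, Aggressive=0.42, Bold=1.34, AllIn=0.06, Max=0.16
Highest average = 5.82 → Conservative.
Column bests: θ=9.8, φ=8.5, ψ=4.8, ω=4.7, ξ=7.8.
Conservative regrets: 2.5, 0.0, 4.0, 0.0, 0.0 → max 4.0
Balanced regrets: 11.3, 2.7, 5.7, 8.6, 10.4 → max 11.3
Aggressive regrets: 6.4, 7.9, 0.0, 8.1, 11.1 → max 11.1
Bold regrets: 0.0, 10.4, 7.0, 0.0, 11.5 → max 11.5
AllIn regrets: 10.7, 1.9, 8.5, 3.9, 10.3 → max 10.7
Max regrets: 6.1, 0.5, 9.3, 8.5, 10.4 → max 10.4
Smallest max regret = 4.0 → Conservative.

laplace → Conservative; minimax regret → Conservative (agree)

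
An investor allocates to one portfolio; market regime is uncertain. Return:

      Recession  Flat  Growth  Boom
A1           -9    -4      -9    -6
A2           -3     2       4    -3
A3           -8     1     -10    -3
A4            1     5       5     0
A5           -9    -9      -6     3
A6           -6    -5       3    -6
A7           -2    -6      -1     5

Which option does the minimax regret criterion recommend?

Column bests: Recession=1, Flat=5, Growth=5, Boom=5.
A1 regrets: 10, 9, 14, 11 → max 14
A2 regrets: 4, 3, 1, 8 → max 8
A3 regrets: 9, 4, 15, 8 → max 15
A4 regrets: 0, 0, 0, 5 → max 5
A5 regrets: 10, 14, 11, 2 → max 14
A6 regrets: 7, 10, 2, 11 → max 11
A7 regrets: 3, 11, 6, 0 → max 11
Smallest max regret = 5 → A4.

A4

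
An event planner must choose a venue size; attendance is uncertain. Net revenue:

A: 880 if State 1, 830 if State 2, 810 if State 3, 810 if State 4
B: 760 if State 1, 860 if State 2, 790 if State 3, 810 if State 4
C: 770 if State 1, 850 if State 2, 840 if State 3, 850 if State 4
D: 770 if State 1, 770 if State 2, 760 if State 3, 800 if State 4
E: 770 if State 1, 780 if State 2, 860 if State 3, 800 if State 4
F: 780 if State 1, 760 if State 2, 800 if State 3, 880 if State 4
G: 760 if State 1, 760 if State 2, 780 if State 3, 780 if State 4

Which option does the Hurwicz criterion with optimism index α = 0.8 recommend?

A: 0.8·880 + 0.2·810 = 866
B: 0.8·860 + 0.2·760 = 840
C: 0.8·850 + 0.2·770 = 834
D: 0.8·800 + 0.2·760 = 792
E: 0.8·860 + 0.2·770 = 842
F: 0.8·880 + 0.2·760 = 856
G: 0.8·780 + 0.2·760 = 776
Highest Hurwicz score = 866 → A.

A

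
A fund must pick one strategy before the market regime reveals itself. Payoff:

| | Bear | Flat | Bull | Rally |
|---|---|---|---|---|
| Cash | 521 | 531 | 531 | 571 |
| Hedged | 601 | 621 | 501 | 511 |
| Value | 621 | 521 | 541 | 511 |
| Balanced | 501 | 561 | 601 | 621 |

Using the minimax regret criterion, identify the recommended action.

Column bests: Bear=621, Flat=621, Bull=601, Rally=621.
Cash regrets: 100, 90, 70, 50 → max 100
Hedged regrets: 20, 0, 100, 110 → max 110
Value regrets: 0, 100, 60, 110 → max 110
Balanced regrets: 120, 60, 0, 0 → max 120
Smallest max regret = 100 → Cash.

Cash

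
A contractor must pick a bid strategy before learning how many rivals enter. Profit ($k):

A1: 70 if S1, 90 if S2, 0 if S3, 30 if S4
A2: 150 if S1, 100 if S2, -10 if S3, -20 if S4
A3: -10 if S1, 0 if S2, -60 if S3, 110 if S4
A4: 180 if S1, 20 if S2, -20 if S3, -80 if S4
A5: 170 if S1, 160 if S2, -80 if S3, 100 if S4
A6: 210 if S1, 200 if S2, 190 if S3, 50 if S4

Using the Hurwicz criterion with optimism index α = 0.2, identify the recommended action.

A6

A1: 0.2·90 + 0.8·0 = 18
A2: 0.2·150 + 0.8·(-20) = 14
A3: 0.2·110 + 0.8·(-60) = -26
A4: 0.2·180 + 0.8·(-80) = -28
A5: 0.2·170 + 0.8·(-80) = -30
A6: 0.2·210 + 0.8·50 = 82
Highest Hurwicz score = 82 → A6.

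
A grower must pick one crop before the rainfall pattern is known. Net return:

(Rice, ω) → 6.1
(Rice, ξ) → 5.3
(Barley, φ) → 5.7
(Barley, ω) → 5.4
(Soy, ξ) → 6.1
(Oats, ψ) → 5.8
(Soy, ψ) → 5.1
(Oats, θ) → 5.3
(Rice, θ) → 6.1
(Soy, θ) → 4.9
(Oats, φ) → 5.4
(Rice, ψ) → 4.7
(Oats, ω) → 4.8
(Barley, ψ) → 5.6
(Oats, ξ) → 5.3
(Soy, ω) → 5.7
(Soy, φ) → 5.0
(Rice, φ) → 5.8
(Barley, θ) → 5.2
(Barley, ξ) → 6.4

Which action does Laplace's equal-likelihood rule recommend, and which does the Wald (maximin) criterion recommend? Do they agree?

Row averages: Oats=5.32, Soy=5.36, Barley=5.66, Rice=5.6
Highest average = 5.66 → Barley.
Row minima: Oats=4.8, Soy=4.9, Barley=5.2, Rice=4.7
Best worst-case = 5.2 → Barley.

laplace → Barley; maximin → Barley (agree)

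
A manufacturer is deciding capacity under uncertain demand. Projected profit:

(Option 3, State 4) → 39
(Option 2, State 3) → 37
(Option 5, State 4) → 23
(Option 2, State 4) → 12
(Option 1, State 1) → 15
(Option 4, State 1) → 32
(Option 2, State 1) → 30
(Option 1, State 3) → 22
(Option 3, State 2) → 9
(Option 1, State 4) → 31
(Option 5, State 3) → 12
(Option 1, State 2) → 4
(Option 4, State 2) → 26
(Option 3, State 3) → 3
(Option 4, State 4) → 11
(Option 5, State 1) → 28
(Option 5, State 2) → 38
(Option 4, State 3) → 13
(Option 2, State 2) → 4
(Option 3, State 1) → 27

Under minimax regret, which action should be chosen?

Column bests: State 1=32, State 2=38, State 3=37, State 4=39.
Option 1 regrets: 17, 34, 15, 8 → max 34
Option 2 regrets: 2, 34, 0, 27 → max 34
Option 3 regrets: 5, 29, 34, 0 → max 34
Option 4 regrets: 0, 12, 24, 28 → max 28
Option 5 regrets: 4, 0, 25, 16 → max 25
Smallest max regret = 25 → Option 5.

Option 5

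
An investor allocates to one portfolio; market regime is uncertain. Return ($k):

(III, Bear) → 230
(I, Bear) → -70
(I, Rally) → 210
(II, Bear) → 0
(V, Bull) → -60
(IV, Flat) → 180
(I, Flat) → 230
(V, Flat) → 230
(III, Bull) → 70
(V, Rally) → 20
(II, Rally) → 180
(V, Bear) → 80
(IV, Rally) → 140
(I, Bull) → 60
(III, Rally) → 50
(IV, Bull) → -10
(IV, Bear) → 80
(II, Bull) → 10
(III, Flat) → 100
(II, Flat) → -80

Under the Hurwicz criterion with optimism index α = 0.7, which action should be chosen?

I: 0.7·230 + 0.3·(-70) = 140
II: 0.7·180 + 0.3·(-80) = 102
III: 0.7·230 + 0.3·50 = 176
IV: 0.7·180 + 0.3·(-10) = 123
V: 0.7·230 + 0.3·(-60) = 143
Highest Hurwicz score = 176 → III.

III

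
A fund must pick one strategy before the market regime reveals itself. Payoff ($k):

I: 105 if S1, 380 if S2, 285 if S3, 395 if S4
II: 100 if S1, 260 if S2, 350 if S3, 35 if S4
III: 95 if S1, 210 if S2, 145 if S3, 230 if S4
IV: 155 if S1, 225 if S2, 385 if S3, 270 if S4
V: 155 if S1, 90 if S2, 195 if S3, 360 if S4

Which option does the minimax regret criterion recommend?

I

Column bests: S1=155, S2=380, S3=385, S4=395.
I regrets: 50, 0, 100, 0 → max 100
II regrets: 55, 120, 35, 360 → max 360
III regrets: 60, 170, 240, 165 → max 240
IV regrets: 0, 155, 0, 125 → max 155
V regrets: 0, 290, 190, 35 → max 290
Smallest max regret = 100 → I.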